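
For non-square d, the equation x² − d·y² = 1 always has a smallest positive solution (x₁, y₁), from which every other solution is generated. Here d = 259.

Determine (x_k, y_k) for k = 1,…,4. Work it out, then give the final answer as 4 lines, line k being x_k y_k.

d=259: √d = [16; 10,1,2,3,4,3,2,1,10,32] (ℓ=10, even), read p_9/q_9
a_0=16:  p_0=16·1+0=16,  q_0=16·0+1=1
a_1=10:  p_1=10·16+1=161,  q_1=10·1+0=10
…
a_3=2:  p_3=2·177+161=515,  q_3=2·11+10=32
…
a_7=2:  p_7=2·23931+7403=55265,  q_7=2·1487+460=3434
a_8=1:  p_8=1·55265+23931=79196,  q_8=1·3434+1487=4921
a_9=10:  p_9=10·79196+55265=847225,  q_9=10·4921+3434=52644
→ (847225, 52644).  Check: 847225²=717790200625, 259·52644²=717790200624, difference 1.
k=2:  x_2 = 847225·847225+259·52644·52644 = 1435580401249,  y_2 = 847225·52644+52644·847225 = 89202625800
k=3:  x_3 = 847225·1435580401249+259·52644·89202625800 = 2432519210895520825,  y_3 = 847225·89202625800+52644·1435580401249 = 151149389286757356
k=4:  x_4 = 847225·2432519210895520825+259·52644·151149389286757356 = 4121782176900479681520001,  y_4 = 847225·151149389286757356+52644·2432519210895520825 = 256115082676856799248400

847225 52644
1435580401249 89202625800
2432519210895520825 151149389286757356
4121782176900479681520001 256115082676856799248400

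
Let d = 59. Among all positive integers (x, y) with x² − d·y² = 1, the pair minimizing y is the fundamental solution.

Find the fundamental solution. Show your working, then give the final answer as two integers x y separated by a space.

530 69

√59 → a₀=7, period (1,2,7,2,1,14); ℓ=6 even so k=5
i=0: a=7 ⇒ p=7, q=1
i=1: a=1 ⇒ p=8, q=1
i=2: a=2 ⇒ p=23, q=3
…
i=4: a=2 ⇒ p=361, q=47
i=5: a=1 ⇒ p=530, q=69
→ (530, 69).  Check: 530²=280900, 59·69²=280899, difference 1.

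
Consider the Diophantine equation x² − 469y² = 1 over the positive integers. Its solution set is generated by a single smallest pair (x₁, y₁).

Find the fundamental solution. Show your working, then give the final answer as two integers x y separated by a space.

137215 6336

[21; 1,1,1,10,6,10,1,1,1,42] for √469; ℓ=10 ⇒ convergent index 9
k=0  a_k=21  p_k/q_k = 21/1
k=1  a_k=1  p_k/q_k = 22/1
k=2  a_k=1  p_k/q_k = 43/2
…
k=4  a_k=10  p_k/q_k = 693/32
k=5  a_k=6  p_k/q_k = 4223/195
…
k=7  a_k=1  p_k/q_k = 47146/2177
k=8  a_k=1  p_k/q_k = 90069/4159
k=9  a_k=1  p_k/q_k = 137215/6336
fundamental: x₁=137215, y₁=6336  (since 18827956225 − 469·40144896 = 1)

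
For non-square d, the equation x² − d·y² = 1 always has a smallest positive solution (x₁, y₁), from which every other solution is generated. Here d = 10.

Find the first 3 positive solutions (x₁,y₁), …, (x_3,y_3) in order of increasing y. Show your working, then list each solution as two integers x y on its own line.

√10 → a₀=3, period (6); ℓ=1 odd so k=1
a_0=3:  p_0=3·1+0=3,  q_0=3·0+1=1
a_1=6:  p_1=6·3+1=19,  q_1=6·1+0=6
fundamental: x₁=19, y₁=6  (since 361 − 10·36 = 1)
(19+6√10)^2 = 721 + 228√10
(19+6√10)^3 = 27379 + 8658√10

19 6
721 228
27379 8658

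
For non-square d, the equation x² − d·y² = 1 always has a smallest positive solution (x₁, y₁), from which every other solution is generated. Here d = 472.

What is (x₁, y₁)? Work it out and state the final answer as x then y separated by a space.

306917 14127

√472 = [21; 1,2,1,1,1,…,2,1,42, …], period ℓ=14 (even) → k=13
a_0=21:  p_0=21·1+0=21,  q_0=21·0+1=1
…
a_2=2:  p_2=2·22+21=65,  q_2=2·1+1=3
…
a_4=1:  p_4=1·87+65=152,  q_4=1·4+3=7
a_5=1:  p_5=1·152+87=239,  q_5=1·7+4=11
…
a_10=1:  p_10=1·30003+24224=54227,  q_10=1·1381+1115=2496
…
a_12=2:  p_12=2·84230+54227=222687,  q_12=2·3877+2496=10250
a_13=1:  p_13=1·222687+84230=306917,  q_13=1·10250+3877=14127
→ (306917, 14127).  Check: 306917²=94198044889, 472·14127²=94198044888, difference 1.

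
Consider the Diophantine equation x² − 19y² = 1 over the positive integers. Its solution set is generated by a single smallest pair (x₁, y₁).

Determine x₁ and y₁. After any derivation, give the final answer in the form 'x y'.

170 39

d=19: √d = [4; 2,1,3,1,2,8] (ℓ=6, even), read p_5/q_5
i=0: a=4 ⇒ p=4, q=1
…
i=3: a=3 ⇒ p=48, q=11
i=4: a=1 ⇒ p=61, q=14
i=5: a=2 ⇒ p=170, q=39
→ (170, 39).  Check: 170²=28900, 19·39²=28899, difference 1.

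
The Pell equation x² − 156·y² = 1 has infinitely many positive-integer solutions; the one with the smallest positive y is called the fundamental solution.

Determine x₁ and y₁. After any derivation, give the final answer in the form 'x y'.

25 2

d=156: √d = [12; 2,24] (ℓ=2, even), read p_1/q_1
step 0: (12, 1)  from 12·(1,0) + (0,1)
step 1: (25, 2)  from 2·(12,1) + (1,0)
→ (25, 2).  Check: 25²=625, 156·2²=624, difference 1.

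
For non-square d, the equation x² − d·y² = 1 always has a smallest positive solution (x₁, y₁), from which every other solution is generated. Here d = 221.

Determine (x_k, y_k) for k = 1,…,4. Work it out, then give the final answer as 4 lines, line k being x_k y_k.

1665 112
5544449 372960
18463013505 1241956688
61481829427201 4135715398080

[14; 1,6,2,6,1,28] for √221; ℓ=6 ⇒ convergent index 5
a_0=14:  p_0=14·1+0=14,  q_0=14·0+1=1
a_1=1:  p_1=1·14+1=15,  q_1=1·1+0=1
…
a_4=6:  p_4=6·223+104=1442,  q_4=6·15+7=97
a_5=1:  p_5=1·1442+223=1665,  q_5=1·97+15=112
→ (1665, 112).  Check: 1665²=2772225, 221·112²=2772224, difference 1.
k=2:  x_2 = 1665·1665+221·112·112 = 5544449,  y_2 = 1665·112+112·1665 = 372960
k=3:  x_3 = 1665·5544449+221·112·372960 = 18463013505,  y_3 = 1665·372960+112·5544449 = 1241956688
k=4:  x_4 = 1665·18463013505+221·112·1241956688 = 61481829427201,  y_4 = 1665·1241956688+112·18463013505 = 4135715398080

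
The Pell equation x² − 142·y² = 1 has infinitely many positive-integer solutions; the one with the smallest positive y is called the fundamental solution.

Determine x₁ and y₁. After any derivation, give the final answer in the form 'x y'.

143 12

√142 = [11; 1,10,1,22, …], period ℓ=4 (even) → k=3
step 0: (11, 1)  from 11·(1,0) + (0,1)
…
step 2: (131, 11)  from 10·(12,1) + (11,1)
step 3: (143, 12)  from 1·(131,11) + (12,1)
fundamental: x₁=143, y₁=12  (since 20449 − 142·144 = 1)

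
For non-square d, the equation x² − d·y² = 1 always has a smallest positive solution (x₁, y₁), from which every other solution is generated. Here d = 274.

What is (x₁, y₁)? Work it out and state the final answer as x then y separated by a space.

[16; 1,1,4,4,1,1,32] for √274; ℓ=7 ⇒ convergent index 13
a_0=16:  p_0=16·1+0=16,  q_0=16·0+1=1
a_1=1:  p_1=1·16+1=17,  q_1=1·1+0=1
…
a_5=1:  p_5=1·629+149=778,  q_5=1·38+9=47
…
a_9=1:  p_9=1·47209+45802=93011,  q_9=1·2852+2767=5619
…
a_11=4:  p_11=4·419253+93011=1770023,  q_11=4·25328+5619=106931
a_12=1:  p_12=1·1770023+419253=2189276,  q_12=1·106931+25328=132259
a_13=1:  p_13=1·2189276+1770023=3959299,  q_13=1·132259+106931=239190
(x₁, y₁) = (3959299, 239190);  3959299² − 274·239190² = 1 ✓

3959299 239190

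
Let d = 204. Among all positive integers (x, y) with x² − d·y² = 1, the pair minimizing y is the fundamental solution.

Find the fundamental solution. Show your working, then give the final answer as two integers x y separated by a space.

d=204: √d = [14; 3,1,1,6,1,1,3,28] (ℓ=8, even), read p_7/q_7
a_0=14:  p_0=14·1+0=14,  q_0=14·0+1=1
…
a_2=1:  p_2=1·43+14=57,  q_2=1·3+1=4
a_3=1:  p_3=1·57+43=100,  q_3=1·4+3=7
a_4=6:  p_4=6·100+57=657,  q_4=6·7+4=46
a_5=1:  p_5=1·657+100=757,  q_5=1·46+7=53
a_6=1:  p_6=1·757+657=1414,  q_6=1·53+46=99
a_7=3:  p_7=3·1414+757=4999,  q_7=3·99+53=350
→ (4999, 350).  Check: 4999²=24990001, 204·350²=24990000, difference 1.

4999 350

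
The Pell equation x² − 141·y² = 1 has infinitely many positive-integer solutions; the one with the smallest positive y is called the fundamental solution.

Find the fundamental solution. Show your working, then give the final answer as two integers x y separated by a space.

[11; 1,6,1,22] for √141; ℓ=4 ⇒ convergent index 3
a_0=11:  p_0=11·1+0=11,  q_0=11·0+1=1
…
a_2=6:  p_2=6·12+11=83,  q_2=6·1+1=7
a_3=1:  p_3=1·83+12=95,  q_3=1·7+1=8
(x₁, y₁) = (95, 8);  95² − 141·8² = 1 ✓

95 8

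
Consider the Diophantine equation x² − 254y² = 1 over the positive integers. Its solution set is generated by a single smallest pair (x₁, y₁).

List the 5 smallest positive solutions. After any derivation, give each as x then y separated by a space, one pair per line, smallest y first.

255 16
130049 8160
66324735 4161584
33825484801 2122399680
17250930923775 1082419675216

[15; 1,14,1,30] for √254; ℓ=4 ⇒ convergent index 3
step 0: (15, 1)  from 15·(1,0) + (0,1)
step 1: (16, 1)  from 1·(15,1) + (1,0)
step 2: (239, 15)  from 14·(16,1) + (15,1)
step 3: (255, 16)  from 1·(239,15) + (16,1)
fundamental: x₁=255, y₁=16  (since 65025 − 254·256 = 1)
k=2:  x_2 = 255·255+254·16·16 = 130049,  y_2 = 255·16+16·255 = 8160
k=3:  x_3 = 255·130049+254·16·8160 = 66324735,  y_3 = 255·8160+16·130049 = 4161584
k=4:  x_4 = 255·66324735+254·16·4161584 = 33825484801,  y_4 = 255·4161584+16·66324735 = 2122399680
k=5:  x_5 = 255·33825484801+254·16·2122399680 = 17250930923775,  y_5 = 255·2122399680+16·33825484801 = 1082419675216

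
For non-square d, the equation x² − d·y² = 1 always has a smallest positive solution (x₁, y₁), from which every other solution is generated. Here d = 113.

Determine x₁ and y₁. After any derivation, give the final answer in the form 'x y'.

√113 = [10; 1,1,1,2,2,1,1,1,20, …], period ℓ=9 (odd) → k=17
k=0  a_k=10  p_k/q_k = 10/1
k=1  a_k=1  p_k/q_k = 11/1
k=2  a_k=1  p_k/q_k = 21/2
…
k=4  a_k=2  p_k/q_k = 85/8
k=5  a_k=2  p_k/q_k = 202/19
k=6  a_k=1  p_k/q_k = 287/27
…
k=8  a_k=1  p_k/q_k = 776/73
…
k=10  a_k=1  p_k/q_k = 16785/1579
k=11  a_k=1  p_k/q_k = 32794/3085
k=12  a_k=1  p_k/q_k = 49579/4664
…
k=14  a_k=2  p_k/q_k = 313483/29490
k=15  a_k=1  p_k/q_k = 445435/41903
k=16  a_k=1  p_k/q_k = 758918/71393
k=17  a_k=1  p_k/q_k = 1204353/113296
→ (1204353, 113296).  Check: 1204353²=1450466148609, 113·113296²=1450466148608, difference 1.

1204353 113296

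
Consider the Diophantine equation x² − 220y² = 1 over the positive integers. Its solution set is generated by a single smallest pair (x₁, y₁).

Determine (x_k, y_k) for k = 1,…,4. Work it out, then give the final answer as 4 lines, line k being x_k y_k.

d=220: √d = [14; 1,4,1,28] (ℓ=4, even), read p_3/q_3
i=0: a=14 ⇒ p=14, q=1
…
i=2: a=4 ⇒ p=74, q=5
i=3: a=1 ⇒ p=89, q=6
(x₁, y₁) = (89, 6);  89² − 220·6² = 1 ✓
k=2:  x_2 = 89·89+220·6·6 = 15841,  y_2 = 89·6+6·89 = 1068
k=3:  x_3 = 89·15841+220·6·1068 = 2819609,  y_3 = 89·1068+6·15841 = 190098
k=4:  x_4 = 89·2819609+220·6·190098 = 501874561,  y_4 = 89·190098+6·2819609 = 33836376

89 6
15841 1068
2819609 190098
501874561 33836376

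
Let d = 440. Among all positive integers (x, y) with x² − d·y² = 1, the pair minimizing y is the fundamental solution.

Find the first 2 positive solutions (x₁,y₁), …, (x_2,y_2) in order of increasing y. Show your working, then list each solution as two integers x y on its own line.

√440 → a₀=20, period (1,40); ℓ=2 even so k=1
step 0: (20, 1)  from 20·(1,0) + (0,1)
step 1: (21, 1)  from 1·(20,1) + (1,0)
(x₁, y₁) = (21, 1);  21² − 440·1² = 1 ✓
k=2:  x_2 = 21·21+440·1·1 = 881,  y_2 = 21·1+1·21 = 42

21 1
881 42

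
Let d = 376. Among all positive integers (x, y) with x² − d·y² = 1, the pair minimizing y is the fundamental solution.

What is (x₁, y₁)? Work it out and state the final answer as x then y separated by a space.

2143295 110532

d=376: √d = [19; 2,1,1,3,1,…,1,2,38] (ℓ=16, even), read p_15/q_15
a_0=19:  p_0=19·1+0=19,  q_0=19·0+1=1
…
a_2=1:  p_2=1·39+19=58,  q_2=1·2+1=3
…
a_4=3:  p_4=3·97+58=349,  q_4=3·5+3=18
a_5=1:  p_5=1·349+97=446,  q_5=1·18+5=23
…
a_8=4:  p_8=4·2928+1241=12953,  q_8=4·151+64=668
a_9=2:  p_9=2·12953+2928=28834,  q_9=2·668+151=1487
a_10=2:  p_10=2·28834+12953=70621,  q_10=2·1487+668=3642
a_11=1:  p_11=1·70621+28834=99455,  q_11=1·3642+1487=5129
a_12=3:  p_12=3·99455+70621=368986,  q_12=3·5129+3642=19029
a_13=1:  p_13=1·368986+99455=468441,  q_13=1·19029+5129=24158
a_14=1:  p_14=1·468441+368986=837427,  q_14=1·24158+19029=43187
a_15=2:  p_15=2·837427+468441=2143295,  q_15=2·43187+24158=110532
→ (2143295, 110532).  Check: 2143295²=4593713457025, 376·110532²=4593713457024, difference 1.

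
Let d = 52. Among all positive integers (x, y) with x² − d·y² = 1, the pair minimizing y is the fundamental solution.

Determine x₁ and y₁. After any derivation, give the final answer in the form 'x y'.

649 90

d=52: √d = [7; 4,1,2,1,4,14] (ℓ=6, even), read p_5/q_5
i=0: a=7 ⇒ p=7, q=1
…
i=2: a=1 ⇒ p=36, q=5
…
i=4: a=1 ⇒ p=137, q=19
i=5: a=4 ⇒ p=649, q=90
(x₁, y₁) = (649, 90);  649² − 52·90² = 1 ✓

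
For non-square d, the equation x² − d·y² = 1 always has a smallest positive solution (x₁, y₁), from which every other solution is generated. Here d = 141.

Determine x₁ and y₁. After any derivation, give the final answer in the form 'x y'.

[11; 1,6,1,22] for √141; ℓ=4 ⇒ convergent index 3
a_0=11:  p_0=11·1+0=11,  q_0=11·0+1=1
…
a_2=6:  p_2=6·12+11=83,  q_2=6·1+1=7
a_3=1:  p_3=1·83+12=95,  q_3=1·7+1=8
→ (95, 8).  Check: 95²=9025, 141·8²=9024, difference 1.

95 8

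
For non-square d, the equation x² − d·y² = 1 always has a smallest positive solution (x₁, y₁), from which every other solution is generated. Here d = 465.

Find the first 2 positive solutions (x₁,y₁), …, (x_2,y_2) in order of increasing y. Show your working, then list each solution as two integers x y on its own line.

[21; 1,1,3,2,2,2,3,1,1,42] for √465; ℓ=10 ⇒ convergent index 9
i=0: a=21 ⇒ p=21, q=1
…
i=5: a=2 ⇒ p=841, q=39
i=6: a=2 ⇒ p=2027, q=94
…
i=8: a=1 ⇒ p=8949, q=415
i=9: a=1 ⇒ p=15871, q=736
fundamental: x₁=15871, y₁=736  (since 251888641 − 465·541696 = 1)
(x_2, y_2) = (15871·15871 + 465·736·736, 15871·736 + 736·15871) = (503777281, 23362112)

15871 736
503777281 23362112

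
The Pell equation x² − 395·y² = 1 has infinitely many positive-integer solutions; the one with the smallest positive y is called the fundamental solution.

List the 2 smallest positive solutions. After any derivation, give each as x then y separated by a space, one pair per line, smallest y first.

√395 = [19; 1,6,1,38, …], period ℓ=4 (even) → k=3
i=0: a=19 ⇒ p=19, q=1
i=1: a=1 ⇒ p=20, q=1
i=2: a=6 ⇒ p=139, q=7
i=3: a=1 ⇒ p=159, q=8
fundamental: x₁=159, y₁=8  (since 25281 − 395·64 = 1)
n=2: (159,8)∘(159,8) = (159·159+395·8·8, 159·8+8·159) = (50561,2544)

159 8
50561 2544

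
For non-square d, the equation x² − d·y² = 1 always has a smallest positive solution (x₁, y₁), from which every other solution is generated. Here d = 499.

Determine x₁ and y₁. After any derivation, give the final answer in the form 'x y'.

4490 201

√499 → a₀=22, period (2,1,21,1,2,44); ℓ=6 even so k=5
step 0: (22, 1)  from 22·(1,0) + (0,1)
step 1: (45, 2)  from 2·(22,1) + (1,0)
step 2: (67, 3)  from 1·(45,2) + (22,1)
step 3: (1452, 65)  from 21·(67,3) + (45,2)
step 4: (1519, 68)  from 1·(1452,65) + (67,3)
step 5: (4490, 201)  from 2·(1519,68) + (1452,65)
→ (4490, 201).  Check: 4490²=20160100, 499·201²=20160099, difference 1.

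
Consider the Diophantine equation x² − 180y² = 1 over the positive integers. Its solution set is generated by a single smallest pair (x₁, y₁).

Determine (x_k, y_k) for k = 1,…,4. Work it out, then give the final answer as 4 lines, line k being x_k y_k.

161 12
51841 3864
16692641 1244196
5374978561 400627248

√180 → a₀=13, period (2,2,2,26); ℓ=4 even so k=3
k=0  a_k=13  p_k/q_k = 13/1
…
k=2  a_k=2  p_k/q_k = 67/5
k=3  a_k=2  p_k/q_k = 161/12
fundamental: x₁=161, y₁=12  (since 25921 − 180·144 = 1)
n=2: (161,12)∘(161,12) = (161·161+180·12·12, 161·12+12·161) = (51841,3864)
n=3: (51841,3864)∘(161,12) = (161·51841+180·12·3864, 161·3864+12·51841) = (16692641,1244196)
n=4: (16692641,1244196)∘(161,12) = (161·16692641+180·12·1244196, 161·1244196+12·16692641) = (5374978561,400627248)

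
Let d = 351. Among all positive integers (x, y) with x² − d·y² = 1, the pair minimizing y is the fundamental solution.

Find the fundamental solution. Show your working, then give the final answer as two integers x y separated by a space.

62425 3332

√351 = [18; 1,2,1,3,2,2,2,3,1,2,1,36, …], period ℓ=12 (even) → k=11
k=0  a_k=18  p_k/q_k = 18/1
…
k=2  a_k=2  p_k/q_k = 56/3
k=3  a_k=1  p_k/q_k = 75/4
k=4  a_k=3  p_k/q_k = 281/15
k=5  a_k=2  p_k/q_k = 637/34
k=6  a_k=2  p_k/q_k = 1555/83
k=7  a_k=2  p_k/q_k = 3747/200
…
k=9  a_k=1  p_k/q_k = 16543/883
k=10  a_k=2  p_k/q_k = 45882/2449
k=11  a_k=1  p_k/q_k = 62425/3332
(x₁, y₁) = (62425, 3332);  62425² − 351·3332² = 1 ✓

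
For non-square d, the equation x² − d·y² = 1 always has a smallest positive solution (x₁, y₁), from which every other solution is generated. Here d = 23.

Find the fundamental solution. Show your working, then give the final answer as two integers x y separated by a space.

[4; 1,3,1,8] for √23; ℓ=4 ⇒ convergent index 3
i=0: a=4 ⇒ p=4, q=1
i=1: a=1 ⇒ p=5, q=1
i=2: a=3 ⇒ p=19, q=4
i=3: a=1 ⇒ p=24, q=5
→ (24, 5).  Check: 24²=576, 23·5²=575, difference 1.

24 5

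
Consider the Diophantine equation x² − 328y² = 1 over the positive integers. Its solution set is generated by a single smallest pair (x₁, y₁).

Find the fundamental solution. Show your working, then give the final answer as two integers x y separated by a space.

163 9

d=328: √d = [18; 9,36] (ℓ=2, even), read p_1/q_1
a_0=18:  p_0=18·1+0=18,  q_0=18·0+1=1
a_1=9:  p_1=9·18+1=163,  q_1=9·1+0=9
(x₁, y₁) = (163, 9);  163² − 328·9² = 1 ✓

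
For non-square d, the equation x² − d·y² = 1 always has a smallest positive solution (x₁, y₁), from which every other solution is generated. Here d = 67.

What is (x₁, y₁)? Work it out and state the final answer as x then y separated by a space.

48842 5967

d=67: √d = [8; 5,2,1,1,7,1,1,2,5,16] (ℓ=10, even), read p_9/q_9
a_0=8:  p_0=8·1+0=8,  q_0=8·0+1=1
…
a_2=2:  p_2=2·41+8=90,  q_2=2·5+1=11
a_3=1:  p_3=1·90+41=131,  q_3=1·11+5=16
a_4=1:  p_4=1·131+90=221,  q_4=1·16+11=27
…
a_7=1:  p_7=1·1899+1678=3577,  q_7=1·232+205=437
a_8=2:  p_8=2·3577+1899=9053,  q_8=2·437+232=1106
a_9=5:  p_9=5·9053+3577=48842,  q_9=5·1106+437=5967
(x₁, y₁) = (48842, 5967);  48842² − 67·5967² = 1 ✓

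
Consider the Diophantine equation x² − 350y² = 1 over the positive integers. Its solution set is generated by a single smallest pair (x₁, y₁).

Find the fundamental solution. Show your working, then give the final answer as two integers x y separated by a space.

449 24

d=350: √d = [18; 1,2,2,2,1,36] (ℓ=6, even), read p_5/q_5
k=0  a_k=18  p_k/q_k = 18/1
k=1  a_k=1  p_k/q_k = 19/1
…
k=3  a_k=2  p_k/q_k = 131/7
k=4  a_k=2  p_k/q_k = 318/17
k=5  a_k=1  p_k/q_k = 449/24
fundamental: x₁=449, y₁=24  (since 201601 − 350·576 = 1)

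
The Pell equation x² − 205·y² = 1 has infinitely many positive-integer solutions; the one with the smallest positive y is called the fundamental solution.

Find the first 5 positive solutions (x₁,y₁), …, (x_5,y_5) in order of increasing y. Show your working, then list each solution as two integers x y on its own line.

39689 2772
3150433441 220035816
250075105640009 17466002999676
19850461732342200961 1386416385888245712
1575689951139784122242249 110050959861571165127460

[14; 3,6,1,4,1,6,3,28] for √205; ℓ=8 ⇒ convergent index 7
i=0: a=14 ⇒ p=14, q=1
…
i=2: a=6 ⇒ p=272, q=19
…
i=5: a=1 ⇒ p=1847, q=129
i=6: a=6 ⇒ p=12614, q=881
i=7: a=3 ⇒ p=39689, q=2772
→ (39689, 2772).  Check: 39689²=1575216721, 205·2772²=1575216720, difference 1.
(x_2, y_2) = (39689·39689 + 205·2772·2772, 39689·2772 + 2772·39689) = (3150433441, 220035816)
(x_3, y_3) = (39689·3150433441 + 205·2772·220035816, 39689·220035816 + 2772·3150433441) = (250075105640009, 17466002999676)
(x_4, y_4) = (39689·250075105640009 + 205·2772·17466002999676, 39689·17466002999676 + 2772·250075105640009) = (19850461732342200961, 1386416385888245712)
(x_5, y_5) = (39689·19850461732342200961 + 205·2772·1386416385888245712, 39689·1386416385888245712 + 2772·19850461732342200961) = (1575689951139784122242249, 110050959861571165127460)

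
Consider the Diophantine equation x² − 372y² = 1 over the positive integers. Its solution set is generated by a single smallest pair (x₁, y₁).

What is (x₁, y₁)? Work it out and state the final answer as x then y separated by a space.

√372 = [19; 3,2,12,2,3,38, …], period ℓ=6 (even) → k=5
a_0=19:  p_0=19·1+0=19,  q_0=19·0+1=1
a_1=3:  p_1=3·19+1=58,  q_1=3·1+0=3
a_2=2:  p_2=2·58+19=135,  q_2=2·3+1=7
a_3=12:  p_3=12·135+58=1678,  q_3=12·7+3=87
a_4=2:  p_4=2·1678+135=3491,  q_4=2·87+7=181
a_5=3:  p_5=3·3491+1678=12151,  q_5=3·181+87=630
(x₁, y₁) = (12151, 630);  12151² − 372·630² = 1 ✓

12151 630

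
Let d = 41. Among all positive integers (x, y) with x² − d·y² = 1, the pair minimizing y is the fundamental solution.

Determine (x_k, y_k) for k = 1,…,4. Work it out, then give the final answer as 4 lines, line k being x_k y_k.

[6; 2,2,12] for √41; ℓ=3 ⇒ convergent index 5
k=0  a_k=6  p_k/q_k = 6/1
k=1  a_k=2  p_k/q_k = 13/2
…
k=3  a_k=12  p_k/q_k = 397/62
k=4  a_k=2  p_k/q_k = 826/129
k=5  a_k=2  p_k/q_k = 2049/320
fundamental: x₁=2049, y₁=320  (since 4198401 − 41·102400 = 1)
(x_2, y_2) = (2049·2049 + 41·320·320, 2049·320 + 320·2049) = (8396801, 1311360)
(x_3, y_3) = (2049·8396801 + 41·320·1311360, 2049·1311360 + 320·8396801) = (34410088449, 5373952960)
(x_4, y_4) = (2049·34410088449 + 41·320·5373952960, 2049·5373952960 + 320·34410088449) = (141012534067201, 22022457918720)

2049 320
8396801 1311360
34410088449 5373952960
141012534067201 22022457918720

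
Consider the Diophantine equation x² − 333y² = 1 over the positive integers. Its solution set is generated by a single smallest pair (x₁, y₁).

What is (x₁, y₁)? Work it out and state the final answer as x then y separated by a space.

73 4

√333 = [18; 4,36, …], period ℓ=2 (even) → k=1
i=0: a=18 ⇒ p=18, q=1
i=1: a=4 ⇒ p=73, q=4
fundamental: x₁=73, y₁=4  (since 5329 − 333·16 = 1)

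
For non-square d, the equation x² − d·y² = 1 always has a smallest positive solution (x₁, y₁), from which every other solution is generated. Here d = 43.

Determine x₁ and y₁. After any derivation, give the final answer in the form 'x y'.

√43 → a₀=6, period (1,1,3,1,5,1,3,1,1,12); ℓ=10 even so k=9
step 0: (6, 1)  from 6·(1,0) + (0,1)
…
step 2: (13, 2)  from 1·(7,1) + (6,1)
step 3: (46, 7)  from 3·(13,2) + (7,1)
step 4: (59, 9)  from 1·(46,7) + (13,2)
…
step 6: (400, 61)  from 1·(341,52) + (59,9)
…
step 8: (1941, 296)  from 1·(1541,235) + (400,61)
step 9: (3482, 531)  from 1·(1941,296) + (1541,235)
fundamental: x₁=3482, y₁=531  (since 12124324 − 43·281961 = 1)

3482 531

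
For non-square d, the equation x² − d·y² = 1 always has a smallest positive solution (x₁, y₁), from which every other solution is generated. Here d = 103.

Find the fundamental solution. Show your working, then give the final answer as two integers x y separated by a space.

√103 = [10; 6,1,2,1,1,9,1,1,2,1,6,20, …], period ℓ=12 (even) → k=11
i=0: a=10 ⇒ p=10, q=1
…
i=2: a=1 ⇒ p=71, q=7
…
i=5: a=1 ⇒ p=477, q=47
i=6: a=9 ⇒ p=4567, q=450
i=7: a=1 ⇒ p=5044, q=497
…
i=9: a=2 ⇒ p=24266, q=2391
i=10: a=1 ⇒ p=33877, q=3338
i=11: a=6 ⇒ p=227528, q=22419
(x₁, y₁) = (227528, 22419);  227528² − 103·22419² = 1 ✓

227528 22419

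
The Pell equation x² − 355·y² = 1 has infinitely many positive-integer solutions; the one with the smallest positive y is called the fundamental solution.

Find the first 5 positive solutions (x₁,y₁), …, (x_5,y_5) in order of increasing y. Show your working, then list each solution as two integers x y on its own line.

954809 50676
1823320452961 96771801768
3481845556741524089 184797174548553948
6648994948371812427335041 352892010866963721270096
12697040435316401858305944800249 673888936007564730309809629380

[18; 1,5,3,3,1,6,1,3,3,5,1,36] for √355; ℓ=12 ⇒ convergent index 11
step 0: (18, 1)  from 18·(1,0) + (0,1)
…
step 4: (1187, 63)  from 3·(358,19) + (113,6)
…
step 9: (151391, 8035)  from 3·(46463,2466) + (12002,637)
step 10: (803418, 42641)  from 5·(151391,8035) + (46463,2466)
step 11: (954809, 50676)  from 1·(803418,42641) + (151391,8035)
(x₁, y₁) = (954809, 50676);  954809² − 355·50676² = 1 ✓
(954809+50676√355)^2 = 1823320452961 + 96771801768√355
(954809+50676√355)^3 = 3481845556741524089 + 184797174548553948√355
(954809+50676√355)^4 = 6648994948371812427335041 + 352892010866963721270096√355
(954809+50676√355)^5 = 12697040435316401858305944800249 + 673888936007564730309809629380√355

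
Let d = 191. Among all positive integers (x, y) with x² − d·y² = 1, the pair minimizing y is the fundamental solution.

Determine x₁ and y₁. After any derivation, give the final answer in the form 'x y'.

d=191: √d = [13; 1,4,1,1,3,…,4,1,26] (ℓ=16, even), read p_15/q_15
a_0=13:  p_0=13·1+0=13,  q_0=13·0+1=1
a_1=1:  p_1=1·13+1=14,  q_1=1·1+0=1
…
a_5=3:  p_5=3·152+83=539,  q_5=3·11+6=39
…
a_9=2:  p_9=2·40217+2999=83433,  q_9=2·2910+217=6037
…
a_11=3:  p_11=3·207083+83433=704682,  q_11=3·14984+6037=50989
…
a_13=1:  p_13=1·911765+704682=1616447,  q_13=1·65973+50989=116962
a_14=4:  p_14=4·1616447+911765=7377553,  q_14=4·116962+65973=533821
a_15=1:  p_15=1·7377553+1616447=8994000,  q_15=1·533821+116962=650783
(x₁, y₁) = (8994000, 650783);  8994000² − 191·650783² = 1 ✓

8994000 650783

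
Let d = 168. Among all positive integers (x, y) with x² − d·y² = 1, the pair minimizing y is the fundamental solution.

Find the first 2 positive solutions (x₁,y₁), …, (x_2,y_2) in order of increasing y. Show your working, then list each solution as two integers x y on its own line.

13 1
337 26

√168 → a₀=12, period (1,24); ℓ=2 even so k=1
i=0: a=12 ⇒ p=12, q=1
i=1: a=1 ⇒ p=13, q=1
→ (13, 1).  Check: 13²=169, 168·1²=168, difference 1.
n=2: (13,1)∘(13,1) = (13·13+168·1·1, 13·1+1·13) = (337,26)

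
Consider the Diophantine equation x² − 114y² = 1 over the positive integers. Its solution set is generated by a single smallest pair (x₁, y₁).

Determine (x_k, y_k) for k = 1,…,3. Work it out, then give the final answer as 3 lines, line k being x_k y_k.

1025 96
2101249 196800
4307559425 403439904

[10; 1,2,10,2,1,20] for √114; ℓ=6 ⇒ convergent index 5
k=0  a_k=10  p_k/q_k = 10/1
k=1  a_k=1  p_k/q_k = 11/1
…
k=4  a_k=2  p_k/q_k = 694/65
k=5  a_k=1  p_k/q_k = 1025/96
(x₁, y₁) = (1025, 96);  1025² − 114·96² = 1 ✓
(x_2, y_2) = (1025·1025 + 114·96·96, 1025·96 + 96·1025) = (2101249, 196800)
(x_3, y_3) = (1025·2101249 + 114·96·196800, 1025·196800 + 96·2101249) = (4307559425, 403439904)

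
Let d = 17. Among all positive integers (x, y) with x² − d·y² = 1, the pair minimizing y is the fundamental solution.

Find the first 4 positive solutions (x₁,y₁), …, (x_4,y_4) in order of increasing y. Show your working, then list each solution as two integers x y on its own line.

[4; 8] for √17; ℓ=1 ⇒ convergent index 1
a_0=4:  p_0=4·1+0=4,  q_0=4·0+1=1
a_1=8:  p_1=8·4+1=33,  q_1=8·1+0=8
fundamental: x₁=33, y₁=8  (since 1089 − 17·64 = 1)
n=2: (33,8)∘(33,8) = (33·33+17·8·8, 33·8+8·33) = (2177,528)
n=3: (2177,528)∘(33,8) = (33·2177+17·8·528, 33·528+8·2177) = (143649,34840)
n=4: (143649,34840)∘(33,8) = (33·143649+17·8·34840, 33·34840+8·143649) = (9478657,2298912)

33 8
2177 528
143649 34840
9478657 2298912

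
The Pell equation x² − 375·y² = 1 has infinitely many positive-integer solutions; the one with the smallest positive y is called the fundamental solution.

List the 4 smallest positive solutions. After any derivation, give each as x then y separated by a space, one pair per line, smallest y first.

15124 781
457470751 23623688
13837575261124 714569313843
418558976041008001 21614292581499376

√375 → a₀=19, period (2,1,2,1,5,1,2,1,2,38); ℓ=10 even so k=9
k=0  a_k=19  p_k/q_k = 19/1
…
k=5  a_k=5  p_k/q_k = 1220/63
k=6  a_k=1  p_k/q_k = 1433/74
…
k=8  a_k=1  p_k/q_k = 5519/285
k=9  a_k=2  p_k/q_k = 15124/781
fundamental: x₁=15124, y₁=781  (since 228735376 − 375·609961 = 1)
n=2: (15124,781)∘(15124,781) = (15124·15124+375·781·781, 15124·781+781·15124) = (457470751,23623688)
n=3: (457470751,23623688)∘(15124,781) = (15124·457470751+375·781·23623688, 15124·23623688+781·457470751) = (13837575261124,714569313843)
n=4: (13837575261124,714569313843)∘(15124,781) = (15124·13837575261124+375·781·714569313843, 15124·714569313843+781·13837575261124) = (418558976041008001,21614292581499376)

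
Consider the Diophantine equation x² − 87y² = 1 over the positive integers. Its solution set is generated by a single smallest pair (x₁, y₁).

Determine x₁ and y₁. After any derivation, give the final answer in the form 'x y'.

√87 → a₀=9, period (3,18); ℓ=2 even so k=1
a_0=9:  p_0=9·1+0=9,  q_0=9·0+1=1
a_1=3:  p_1=3·9+1=28,  q_1=3·1+0=3
fundamental: x₁=28, y₁=3  (since 784 − 87·9 = 1)

28 3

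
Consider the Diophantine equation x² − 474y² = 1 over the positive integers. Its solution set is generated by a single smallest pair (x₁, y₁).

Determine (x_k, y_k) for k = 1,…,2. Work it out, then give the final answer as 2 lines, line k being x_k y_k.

193549 8890
74922430801 3441301220

√474 → a₀=21, period (1,3,2,1,1,…,3,1,42); ℓ=14 even so k=13
k=0  a_k=21  p_k/q_k = 21/1
…
k=3  a_k=2  p_k/q_k = 196/9
k=4  a_k=1  p_k/q_k = 283/13
…
k=6  a_k=1  p_k/q_k = 762/35
…
k=9  a_k=1  p_k/q_k = 10864/499
…
k=12  a_k=3  p_k/q_k = 149331/6859
k=13  a_k=1  p_k/q_k = 193549/8890
(x₁, y₁) = (193549, 8890);  193549² − 474·8890² = 1 ✓
(x_2, y_2) = (193549·193549 + 474·8890·8890, 193549·8890 + 8890·193549) = (74922430801, 3441301220)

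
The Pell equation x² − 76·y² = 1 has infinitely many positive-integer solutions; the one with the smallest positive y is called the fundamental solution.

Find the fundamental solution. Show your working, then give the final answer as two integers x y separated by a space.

57799 6630

d=76: √d = [8; 1,2,1,1,5,4,5,1,1,2,1,16] (ℓ=12, even), read p_11/q_11
a_0=8:  p_0=8·1+0=8,  q_0=8·0+1=1
…
a_2=2:  p_2=2·9+8=26,  q_2=2·1+1=3
a_3=1:  p_3=1·26+9=35,  q_3=1·3+1=4
a_4=1:  p_4=1·35+26=61,  q_4=1·4+3=7
a_5=5:  p_5=5·61+35=340,  q_5=5·7+4=39
…
a_10=2:  p_10=2·16311+8866=41488,  q_10=2·1871+1017=4759
a_11=1:  p_11=1·41488+16311=57799,  q_11=1·4759+1871=6630
fundamental: x₁=57799, y₁=6630  (since 3340724401 − 76·43956900 = 1)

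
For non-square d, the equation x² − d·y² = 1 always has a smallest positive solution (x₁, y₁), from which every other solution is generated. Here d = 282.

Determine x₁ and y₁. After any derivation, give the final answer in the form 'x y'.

2351 140

√282 → a₀=16, period (1,3,1,4,1,3,1,32); ℓ=8 even so k=7
step 0: (16, 1)  from 16·(1,0) + (0,1)
…
step 5: (487, 29)  from 1·(403,24) + (84,5)
step 6: (1864, 111)  from 3·(487,29) + (403,24)
step 7: (2351, 140)  from 1·(1864,111) + (487,29)
→ (2351, 140).  Check: 2351²=5527201, 282·140²=5527200, difference 1.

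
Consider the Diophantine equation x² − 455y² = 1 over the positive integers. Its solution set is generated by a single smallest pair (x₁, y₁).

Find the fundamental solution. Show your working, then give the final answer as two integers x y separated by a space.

64 3

√455 = [21; 3,42, …], period ℓ=2 (even) → k=1
i=0: a=21 ⇒ p=21, q=1
i=1: a=3 ⇒ p=64, q=3
→ (64, 3).  Check: 64²=4096, 455·3²=4095, difference 1.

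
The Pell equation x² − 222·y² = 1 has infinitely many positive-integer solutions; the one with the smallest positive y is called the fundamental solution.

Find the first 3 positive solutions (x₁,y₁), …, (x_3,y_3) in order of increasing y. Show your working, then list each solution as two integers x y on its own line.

149 10
44401 2980
13231349 888030

√222 → a₀=14, period (1,8,1,28); ℓ=4 even so k=3
k=0  a_k=14  p_k/q_k = 14/1
…
k=2  a_k=8  p_k/q_k = 134/9
k=3  a_k=1  p_k/q_k = 149/10
→ (149, 10).  Check: 149²=22201, 222·10²=22200, difference 1.
n=2: (149,10)∘(149,10) = (149·149+222·10·10, 149·10+10·149) = (44401,2980)
n=3: (44401,2980)∘(149,10) = (149·44401+222·10·2980, 149·2980+10·44401) = (13231349,888030)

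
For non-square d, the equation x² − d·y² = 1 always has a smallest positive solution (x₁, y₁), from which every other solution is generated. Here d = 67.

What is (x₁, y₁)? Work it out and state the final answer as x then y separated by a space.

[8; 5,2,1,1,7,1,1,2,5,16] for √67; ℓ=10 ⇒ convergent index 9
step 0: (8, 1)  from 8·(1,0) + (0,1)
step 1: (41, 5)  from 5·(8,1) + (1,0)
…
step 6: (1899, 232)  from 1·(1678,205) + (221,27)
…
step 8: (9053, 1106)  from 2·(3577,437) + (1899,232)
step 9: (48842, 5967)  from 5·(9053,1106) + (3577,437)
→ (48842, 5967).  Check: 48842²=2385540964, 67·5967²=2385540963, difference 1.

48842 5967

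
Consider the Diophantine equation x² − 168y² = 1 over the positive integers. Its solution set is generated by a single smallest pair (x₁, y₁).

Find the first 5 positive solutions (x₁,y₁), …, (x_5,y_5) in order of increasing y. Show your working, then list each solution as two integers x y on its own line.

√168 = [12; 1,24, …], period ℓ=2 (even) → k=1
i=0: a=12 ⇒ p=12, q=1
i=1: a=1 ⇒ p=13, q=1
→ (13, 1).  Check: 13²=169, 168·1²=168, difference 1.
(13+1√168)^2 = 337 + 26√168
(13+1√168)^3 = 8749 + 675√168
(13+1√168)^4 = 227137 + 17524√168
(13+1√168)^5 = 5896813 + 454949√168

13 1
337 26
8749 675
227137 17524
5896813 454949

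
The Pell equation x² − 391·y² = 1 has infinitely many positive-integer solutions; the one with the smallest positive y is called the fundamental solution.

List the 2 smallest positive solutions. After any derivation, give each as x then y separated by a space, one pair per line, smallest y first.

7338680 371133
107712448284799 5447252648880

[19; 1,3,2,2,1,…,3,1,38] for √391; ℓ=16 ⇒ convergent index 15
k=0  a_k=19  p_k/q_k = 19/1
k=1  a_k=1  p_k/q_k = 20/1
k=2  a_k=3  p_k/q_k = 79/4
k=3  a_k=2  p_k/q_k = 178/9
k=4  a_k=2  p_k/q_k = 435/22
k=5  a_k=1  p_k/q_k = 613/31
k=6  a_k=1  p_k/q_k = 1048/53
k=7  a_k=2  p_k/q_k = 2709/137
k=8  a_k=19  p_k/q_k = 52519/2656
k=9  a_k=2  p_k/q_k = 107747/5449
k=10  a_k=1  p_k/q_k = 160266/8105
k=11  a_k=1  p_k/q_k = 268013/13554
…
k=13  a_k=2  p_k/q_k = 1660597/83980
k=14  a_k=3  p_k/q_k = 5678083/287153
k=15  a_k=1  p_k/q_k = 7338680/371133
→ (7338680, 371133).  Check: 7338680²=53856224142400, 391·371133²=53856224142399, difference 1.
k=2:  x_2 = 7338680·7338680+391·371133·371133 = 107712448284799,  y_2 = 7338680·371133+371133·7338680 = 5447252648880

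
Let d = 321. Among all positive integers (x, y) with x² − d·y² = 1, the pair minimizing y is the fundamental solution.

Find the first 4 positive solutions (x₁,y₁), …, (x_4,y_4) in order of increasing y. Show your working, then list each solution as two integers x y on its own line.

d=321: √d = [17; 1,10,1,34] (ℓ=4, even), read p_3/q_3
k=0  a_k=17  p_k/q_k = 17/1
k=1  a_k=1  p_k/q_k = 18/1
k=2  a_k=10  p_k/q_k = 197/11
k=3  a_k=1  p_k/q_k = 215/12
(x₁, y₁) = (215, 12);  215² − 321·12² = 1 ✓
k=2:  x_2 = 215·215+321·12·12 = 92449,  y_2 = 215·12+12·215 = 5160
k=3:  x_3 = 215·92449+321·12·5160 = 39752855,  y_3 = 215·5160+12·92449 = 2218788
k=4:  x_4 = 215·39752855+321·12·2218788 = 17093635201,  y_4 = 215·2218788+12·39752855 = 954073680

215 12
92449 5160
39752855 2218788
17093635201 954073680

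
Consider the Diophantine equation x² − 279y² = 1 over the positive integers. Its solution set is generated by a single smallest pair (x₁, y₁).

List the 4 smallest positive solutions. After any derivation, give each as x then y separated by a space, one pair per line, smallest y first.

√279 → a₀=16, period (1,2,2,1,2,2,1,32); ℓ=8 even so k=7
k=0  a_k=16  p_k/q_k = 16/1
…
k=6  a_k=2  p_k/q_k = 1069/64
k=7  a_k=1  p_k/q_k = 1520/91
fundamental: x₁=1520, y₁=91  (since 2310400 − 279·8281 = 1)
(x_2, y_2) = (1520·1520 + 279·91·91, 1520·91 + 91·1520) = (4620799, 276640)
(x_3, y_3) = (1520·4620799 + 279·91·276640, 1520·276640 + 91·4620799) = (14047227440, 840985509)
(x_4, y_4) = (1520·14047227440 + 279·91·840985509, 1520·840985509 + 91·14047227440) = (42703566796801, 2556595670720)

1520 91
4620799 276640
14047227440 840985509
42703566796801 2556595670720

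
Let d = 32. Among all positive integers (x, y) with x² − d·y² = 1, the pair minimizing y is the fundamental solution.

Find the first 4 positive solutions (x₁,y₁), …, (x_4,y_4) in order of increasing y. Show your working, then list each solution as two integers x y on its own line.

[5; 1,1,1,10] for √32; ℓ=4 ⇒ convergent index 3
k=0  a_k=5  p_k/q_k = 5/1
…
k=2  a_k=1  p_k/q_k = 11/2
k=3  a_k=1  p_k/q_k = 17/3
fundamental: x₁=17, y₁=3  (since 289 − 32·9 = 1)
(17+3√32)^2 = 577 + 102√32
(17+3√32)^3 = 19601 + 3465√32
(17+3√32)^4 = 665857 + 117708√32

17 3
577 102
19601 3465
665857 117708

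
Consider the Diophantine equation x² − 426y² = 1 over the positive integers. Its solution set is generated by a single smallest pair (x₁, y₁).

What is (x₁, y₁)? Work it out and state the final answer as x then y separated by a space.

√426 = [20; 1,1,1,3,2,6,2,3,1,1,1,40, …], period ℓ=12 (even) → k=11
step 0: (20, 1)  from 20·(1,0) + (0,1)
step 1: (21, 1)  from 1·(20,1) + (1,0)
…
step 5: (516, 25)  from 2·(227,11) + (62,3)
…
step 7: (7162, 347)  from 2·(3323,161) + (516,25)
…
step 9: (31971, 1549)  from 1·(24809,1202) + (7162,347)
step 10: (56780, 2751)  from 1·(31971,1549) + (24809,1202)
step 11: (88751, 4300)  from 1·(56780,2751) + (31971,1549)
(x₁, y₁) = (88751, 4300);  88751² − 426·4300² = 1 ✓

88751 4300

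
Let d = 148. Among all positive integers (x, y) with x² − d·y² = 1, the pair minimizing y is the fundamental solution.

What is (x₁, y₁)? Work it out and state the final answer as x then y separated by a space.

√148 = [12; 6,24, …], period ℓ=2 (even) → k=1
a_0=12:  p_0=12·1+0=12,  q_0=12·0+1=1
a_1=6:  p_1=6·12+1=73,  q_1=6·1+0=6
fundamental: x₁=73, y₁=6  (since 5329 − 148·36 = 1)

73 6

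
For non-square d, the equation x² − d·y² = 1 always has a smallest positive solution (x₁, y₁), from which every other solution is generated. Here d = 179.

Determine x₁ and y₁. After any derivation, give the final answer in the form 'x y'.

4190210 313191

[13; 2,1,1,1,3,…,1,2,26] for √179; ℓ=14 ⇒ convergent index 13
step 0: (13, 1)  from 13·(1,0) + (0,1)
…
step 5: (388, 29)  from 3·(107,8) + (67,5)
…
step 9: (438125, 32747)  from 3·(137042,10243) + (26999,2018)
…
step 11: (1013292, 75737)  from 1·(575167,42990) + (438125,32747)
step 12: (1588459, 118727)  from 1·(1013292,75737) + (575167,42990)
step 13: (4190210, 313191)  from 2·(1588459,118727) + (1013292,75737)
(x₁, y₁) = (4190210, 313191);  4190210² − 179·313191² = 1 ✓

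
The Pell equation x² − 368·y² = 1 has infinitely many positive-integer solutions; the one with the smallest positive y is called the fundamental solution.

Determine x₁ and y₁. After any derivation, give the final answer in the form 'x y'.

√368 → a₀=19, period (5,2,5,38); ℓ=4 even so k=3
i=0: a=19 ⇒ p=19, q=1
…
i=2: a=2 ⇒ p=211, q=11
i=3: a=5 ⇒ p=1151, q=60
→ (1151, 60).  Check: 1151²=1324801, 368·60²=1324800, difference 1.

1151 60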